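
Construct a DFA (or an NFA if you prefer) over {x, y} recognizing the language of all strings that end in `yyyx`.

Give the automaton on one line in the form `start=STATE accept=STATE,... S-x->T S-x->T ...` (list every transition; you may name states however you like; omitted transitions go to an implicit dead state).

start=A accept=E A-x->A A-y->B B-x->A B-y->C C-x->A C-y->D D-x->E D-y->D E-x->A E-y->B

Remember how much of `yyyx` the current input suffix matches. State A means no match yet; B means the last symbol is `y`; C means the last 2 symbols are `yy`; D means the last 3 symbols are `yyy`; E means the last 4 symbols are `yyyx`. Only E accepts. On a mismatch, fall back to the longest proper suffix that is still a prefix of `yyyx`.
5 states suffice.
       x  y 
>  A   A  B 
   B   A  C 
   C   A  D 
   D   E  D 
 * E   A  B 
(> = start, * = accepting)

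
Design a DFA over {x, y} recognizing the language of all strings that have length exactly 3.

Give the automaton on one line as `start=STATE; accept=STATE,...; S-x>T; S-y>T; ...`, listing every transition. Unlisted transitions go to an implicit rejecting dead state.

Count input length up to 4: every symbol moves from A toward E, which means 'more than 3' and absorbs. Accept from {D}.
A 5-state machine:
       x  y 
>  A   B  B 
   B   C  C 
   C   D  D 
 * D   E  E 
   E   E  E 
(> = start, * = accepting)

start=A; accept=D; A-x>B; A-y>B; B-x>C; B-y>C; C-x>D; C-y>D; D-x>E; D-y>E; E-x>E; E-y>E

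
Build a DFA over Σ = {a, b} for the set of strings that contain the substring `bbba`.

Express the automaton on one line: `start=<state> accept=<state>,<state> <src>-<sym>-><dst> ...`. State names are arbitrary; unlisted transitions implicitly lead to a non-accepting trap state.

States q0..q3 record the length of the longest prefix of `bbba` that matches the current input suffix. Reaching q4 means `bbba` has been seen, and we stay there forever. Accept from q4.
        a   b  
>  q0   q0  q1 
   q1   q0  q2 
   q2   q0  q3 
   q3   q4  q3 
 * q4   q4  q4 
(> = start, * = accepting)

start=q0 accept=q4 q0-a->q0 q0-b->q1 q1-a->q0 q1-b->q2 q2-a->q0 q2-b->q3 q3-a->q4 q3-b->q3 q4-a->q4 q4-b->q4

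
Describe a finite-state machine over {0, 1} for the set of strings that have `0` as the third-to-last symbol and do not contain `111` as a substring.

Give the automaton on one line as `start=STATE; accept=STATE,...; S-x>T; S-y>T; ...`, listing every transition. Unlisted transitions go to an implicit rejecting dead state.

start=s0; accept=s7,s8,s9,s10; s0-0>s1; s0-1>s2; s1-0>s3; s1-1>s4; s2-0>s5; s2-1>s6; s3-0>s7; s3-1>s8; s4-0>s9; s4-1>s10; s5-0>s11; s5-1>s12; s6-0>s13; s6-1>s14; s7-0>s7; s7-1>s8; s8-0>s9; s8-1>s10; s9-0>s11; s9-1>s12; s10-0>s13; s10-1>s14; s11-0>s7; s11-1>s8; s12-0>s9; s12-1>s10; s13-0>s11; s13-1>s12; s14-0>s15; s14-1>s14; s15-0>s16; s15-1>s17; s16-0>s18; s16-1>s19; s17-0>s20; s17-1>s21; s18-0>s18; s18-1>s19; s19-0>s20; s19-1>s21; s20-0>s16; s20-1>s17; s21-0>s15; s21-1>s14

Handle the two conditions separately and then intersect. The first has 15 states tracking the last 3 symbols read; the second has 4 states tracking partial matches of the forbidden pattern `111`. A product state is a pair (one from each), accepting exactly when both do.
22 states suffice.
          0    1  
>  s0     s1   s2 
   s1     s3   s4 
   s2     s5   s6 
   s3     s7   s8 
   s4     s9  s10 
   s5    s11  s12 
   s6    s13  s14 
 * s7     s7   s8 
 * s8     s9  s10 
 * s9    s11  s12 
 * s10   s13  s14 
   s11    s7   s8 
   s12    s9  s10 
   s13   s11  s12 
   s14   s15  s14 
   s15   s16  s17 
   s16   s18  s19 
   s17   s20  s21 
   s18   s18  s19 
   s19   s20  s21 
   s20   s16  s17 
   s21   s15  s14 
(> = start, * = accepting)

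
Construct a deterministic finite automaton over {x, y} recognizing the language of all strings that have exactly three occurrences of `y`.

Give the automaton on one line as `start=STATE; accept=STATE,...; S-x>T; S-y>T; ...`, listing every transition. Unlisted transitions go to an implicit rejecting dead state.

Count `y`s, saturating at 4: states q0 through q3 mean 0 through 3 `y`s seen; q4 means more than 3. Each `y` increments (capped at q4); other symbols loop. Accept from {q3}.
A 5-state machine:
        x   y  
>  q0   q0  q1 
   q1   q1  q2 
   q2   q2  q3 
 * q3   q3  q4 
   q4   q4  q4 
(> = start, * = accepting)

start=q0; accept=q3; q0-x>q0; q0-y>q1; q1-x>q1; q1-y>q2; q2-x>q2; q2-y>q3; q3-x>q3; q3-y>q4; q4-x>q4; q4-y>q4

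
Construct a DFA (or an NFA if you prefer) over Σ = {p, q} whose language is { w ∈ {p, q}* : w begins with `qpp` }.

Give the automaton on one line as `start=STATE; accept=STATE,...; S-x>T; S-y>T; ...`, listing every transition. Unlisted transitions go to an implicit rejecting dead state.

start=A; accept=D; A-p>E; A-q>B; B-p>C; B-q>E; C-p>D; C-q>E; D-p>D; D-q>D; E-p>E; E-q>E

Walk along `qpp` while the input agrees: from A take `q` to B, and so on. Any deviation drops to the rejecting sink E. Once D is reached the prefix is confirmed and every continuation is accepted.
A 5-state machine:
       p  q 
>  A   E  B 
   B   C  E 
   C   D  E 
 * D   D  D 
   E   E  E 
(> = start, * = accepting)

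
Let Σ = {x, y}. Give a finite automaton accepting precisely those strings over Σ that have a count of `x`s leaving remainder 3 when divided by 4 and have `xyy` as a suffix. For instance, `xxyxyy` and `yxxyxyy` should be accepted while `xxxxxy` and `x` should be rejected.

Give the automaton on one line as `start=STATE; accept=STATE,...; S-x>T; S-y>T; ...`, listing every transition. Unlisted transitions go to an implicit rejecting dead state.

start=A; accept=F; A-x>B; A-y>A; B-x>C; B-y>B; C-x>D; C-y>C; D-x>A; D-y>E; E-x>A; E-y>F; F-x>A; F-y>G; G-x>A; G-y>G

Run two small machines in parallel and take their product. The first has 4 states tracking the count of `x`s modulo 4; the second has 4 states tracking how much of the suffix `xyy` has currently been matched. A product state is a pair (one from each), accepting exactly when both do. Minimizing collapses redundant product states.
7 states suffice.
       x  y 
>  A   B  A 
   B   C  B 
   C   D  C 
   D   A  E 
   E   A  F 
 * F   A  G 
   G   A  G 
(> = start, * = accepting)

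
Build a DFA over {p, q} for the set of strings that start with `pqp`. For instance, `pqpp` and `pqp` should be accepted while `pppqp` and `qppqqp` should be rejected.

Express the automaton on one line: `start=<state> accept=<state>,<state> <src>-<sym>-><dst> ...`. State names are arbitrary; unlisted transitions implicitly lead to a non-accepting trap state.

Walk along `pqp` while the input agrees: from A take `p` to B, and so on. Any deviation drops to the rejecting sink E. Once D is reached the prefix is confirmed and every continuation is accepted.
5 states suffice.
       p  q 
>  A   B  E 
   B   E  C 
   C   D  E 
 * D   D  D 
   E   E  E 
(> = start, * = accepting)

start=A accept=D A-p->B A-q->E B-p->E B-q->C C-p->D C-q->E D-p->D D-q->D E-p->E E-q->E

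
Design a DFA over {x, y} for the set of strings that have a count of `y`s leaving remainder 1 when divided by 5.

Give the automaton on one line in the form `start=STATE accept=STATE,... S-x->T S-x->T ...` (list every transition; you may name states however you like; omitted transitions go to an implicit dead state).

The only thing that matters is how many `y`s have appeared, reduced mod 5. Use one state per residue: q0 for 0, …, q4 for 4. Reading `y` moves to the next residue; anything else stays put. q1 is accepting.
        x   y  
>  q0   q0  q1 
 * q1   q1  q2 
   q2   q2  q3 
   q3   q3  q4 
   q4   q4  q0 
(> = start, * = accepting)

start=q0 accept=q1 q0-x->q0 q0-y->q1 q1-x->q1 q1-y->q2 q2-x->q2 q2-y->q3 q3-x->q3 q3-y->q4 q4-x->q4 q4-y->q0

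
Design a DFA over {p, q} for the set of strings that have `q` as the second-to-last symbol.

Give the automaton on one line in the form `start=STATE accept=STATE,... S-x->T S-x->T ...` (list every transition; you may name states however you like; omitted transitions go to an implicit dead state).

start=S0 accept=S5,S6 S0-p->S1 S0-q->S2 S1-p->S3 S1-q->S4 S2-p->S5 S2-q->S6 S3-p->S3 S3-q->S4 S4-p->S5 S4-q->S6 S5-p->S3 S5-q->S4 S6-p->S5 S6-q->S6

Because acceptance depends on a position counted from the end, the machine has to buffer the most recent 2 symbols. Make each state the string of the last up-to-2 symbols read; on input `x` shift the window left and append `x`. Accept when the buffered window has length 2 and begins with `q`.
7 states suffice.
        p   q  
>  S0   S1  S2 
   S1   S3  S4 
   S2   S5  S6 
   S3   S3  S4 
   S4   S5  S6 
 * S5   S3  S4 
 * S6   S5  S6 
(> = start, * = accepting)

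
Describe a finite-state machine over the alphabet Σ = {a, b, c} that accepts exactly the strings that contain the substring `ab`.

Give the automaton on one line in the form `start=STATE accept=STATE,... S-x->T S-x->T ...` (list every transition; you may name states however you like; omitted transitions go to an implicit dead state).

start=q0 accept=q2 q0-a->q1 q0-b->q0 q0-c->q0 q1-a->q1 q1-b->q2 q1-c->q0 q2-a->q2 q2-b->q2 q2-c->q2

States q0..q1 record the length of the longest prefix of `ab` that matches the current input suffix. Reaching q2 means `ab` has been seen, and we stay there forever. Accept from q2.
        a   b   c  
>  q0   q1  q0  q0 
   q1   q1  q2  q0 
 * q2   q2  q2  q2 
(> = start, * = accepting)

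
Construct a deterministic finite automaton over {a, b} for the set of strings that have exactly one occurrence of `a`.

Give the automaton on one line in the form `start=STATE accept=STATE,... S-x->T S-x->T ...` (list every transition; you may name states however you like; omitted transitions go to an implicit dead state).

Count `a`s, saturating at 2: state s0 means no `a` yet, s1 means one `a` seen, s2 means more than one. Each `a` increments (capped at s2); other symbols loop. Accept from {s1}.
3 states suffice.
        a   b  
>  s0   s1  s0 
 * s1   s2  s1 
   s2   s2  s2 
(> = start, * = accepting)

start=s0 accept=s1 s0-a->s1 s0-b->s0 s1-a->s2 s1-b->s1 s2-a->s2 s2-b->s2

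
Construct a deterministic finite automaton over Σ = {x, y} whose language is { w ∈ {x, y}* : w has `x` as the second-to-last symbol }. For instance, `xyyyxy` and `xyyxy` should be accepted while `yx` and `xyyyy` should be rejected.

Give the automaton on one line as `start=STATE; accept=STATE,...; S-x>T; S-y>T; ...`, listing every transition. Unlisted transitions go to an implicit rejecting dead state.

start=q0; accept=q3,q4; q0-x>q1; q0-y>q2; q1-x>q3; q1-y>q4; q2-x>q5; q2-y>q6; q3-x>q3; q3-y>q4; q4-x>q5; q4-y>q6; q5-x>q3; q5-y>q4; q6-x>q5; q6-y>q6

Because acceptance depends on a position counted from the end, the machine has to buffer the most recent 2 symbols. Make each state the string of the last up-to-2 symbols read; on input `x` shift the window left and append `x`. Accept when the buffered window has length 2 and begins with `x`.
With 7 states:
        x   y  
>  q0   q1  q2 
   q1   q3  q4 
   q2   q5  q6 
 * q3   q3  q4 
 * q4   q5  q6 
   q5   q3  q4 
   q6   q5  q6 
(> = start, * = accepting)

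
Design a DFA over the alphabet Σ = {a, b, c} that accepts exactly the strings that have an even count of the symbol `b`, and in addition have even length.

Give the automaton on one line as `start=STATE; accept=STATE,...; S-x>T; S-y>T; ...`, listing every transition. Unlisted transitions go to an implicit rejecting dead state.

Build one automaton per condition and run them in lockstep. The first has 2 states tracking the count of `b`s modulo 2; the second has 2 states tracking the input length modulo 2. A product state is a pair (one from each), accepting exactly when both do.
With 4 states:
        a   b   c  
>* s0   s1  s2  s1 
   s1   s0  s3  s0 
   s2   s3  s0  s3 
   s3   s2  s1  s2 
(> = start, * = accepting)

start=s0; accept=s0; s0-a>s1; s0-b>s2; s0-c>s1; s1-a>s0; s1-b>s3; s1-c>s0; s2-a>s3; s2-b>s0; s2-c>s3; s3-a>s2; s3-b>s1; s3-c>s2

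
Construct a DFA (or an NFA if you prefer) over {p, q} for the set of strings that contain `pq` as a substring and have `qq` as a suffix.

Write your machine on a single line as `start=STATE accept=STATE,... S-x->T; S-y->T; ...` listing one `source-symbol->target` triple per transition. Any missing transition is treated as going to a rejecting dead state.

start=s0; accept=s6; s0-p->s1; s0-q->s2; s1-p->s1; s1-q->s3; s2-p->s1; s2-q->s4; s3-p->s5; s3-q->s6; s4-p->s1; s4-q->s4; s5-p->s5; s5-q->s3; s6-p->s5; s6-q->s6

Build one automaton per condition and run them in lockstep. One (3 states) tracks whether and how much of `pq` has been seen; the other (3 states) tracks how much of the suffix `qq` has currently been matched. Each combined state is a pair, one component from each; accept when both components accept.
7 states suffice.
        p   q  
>  s0   s1  s2 
   s1   s1  s3 
   s2   s1  s4 
   s3   s5  s6 
   s4   s1  s4 
   s5   s5  s3 
 * s6   s5  s6 
(> = start, * = accepting)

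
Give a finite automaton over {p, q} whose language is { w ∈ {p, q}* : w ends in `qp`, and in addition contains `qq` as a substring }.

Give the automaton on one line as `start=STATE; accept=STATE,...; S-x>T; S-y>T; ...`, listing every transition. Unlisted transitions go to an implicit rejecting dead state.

Handle the two conditions separately and then intersect. The first has 3 states tracking how much of the suffix `qp` has currently been matched; the second has 3 states tracking whether and how much of `qq` has been seen. A product state is a pair (one from each), accepting exactly when both do. After merging equivalent states the machine shrinks.
5 states suffice.
        p   q  
>  s0   s0  s1 
   s1   s0  s2 
   s2   s3  s2 
 * s3   s4  s2 
   s4   s4  s2 
(> = start, * = accepting)

start=s0; accept=s3; s0-p>s0; s0-q>s1; s1-p>s0; s1-q>s2; s2-p>s3; s2-q>s2; s3-p>s4; s3-q>s2; s4-p>s4; s4-q>s2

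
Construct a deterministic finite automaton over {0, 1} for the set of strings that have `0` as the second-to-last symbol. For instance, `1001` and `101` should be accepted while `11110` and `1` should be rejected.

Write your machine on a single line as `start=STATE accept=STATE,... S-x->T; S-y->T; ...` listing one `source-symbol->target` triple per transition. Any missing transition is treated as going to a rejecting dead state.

start=S0; accept=S3,S4; S0-0->S1; S0-1->S2; S1-0->S3; S1-1->S4; S2-0->S5; S2-1->S6; S3-0->S3; S3-1->S4; S4-0->S5; S4-1->S6; S5-0->S3; S5-1->S4; S6-0->S5; S6-1->S6

Because acceptance depends on a position counted from the end, the machine has to buffer the most recent 2 symbols. Make each state the string of the last up-to-2 symbols read; on input `x` shift the window left and append `x`. Accept when the buffered window has length 2 and begins with `0`.
A 7-state machine:
        0   1  
>  S0   S1  S2 
   S1   S3  S4 
   S2   S5  S6 
 * S3   S3  S4 
 * S4   S5  S6 
   S5   S3  S4 
   S6   S5  S6 
(> = start, * = accepting)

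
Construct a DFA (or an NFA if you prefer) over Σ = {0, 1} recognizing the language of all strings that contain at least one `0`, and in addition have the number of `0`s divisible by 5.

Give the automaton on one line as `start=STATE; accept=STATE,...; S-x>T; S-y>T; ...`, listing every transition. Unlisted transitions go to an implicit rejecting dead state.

Handle the two conditions separately and then intersect. One (3 states) tracks the count of `0`s, saturating at 2; the other (5 states) tracks the count of `0`s modulo 5. Each combined state is a pair, one component from each; accept when both components accept. Equivalent product states are then merged.
        0   1  
>  q0   q1  q0 
   q1   q2  q1 
   q2   q3  q2 
   q3   q4  q3 
   q4   q5  q4 
 * q5   q1  q5 
(> = start, * = accepting)

start=q0; accept=q5; q0-0>q1; q0-1>q0; q1-0>q2; q1-1>q1; q2-0>q3; q2-1>q2; q3-0>q4; q3-1>q3; q4-0>q5; q4-1>q4; q5-0>q1; q5-1>q5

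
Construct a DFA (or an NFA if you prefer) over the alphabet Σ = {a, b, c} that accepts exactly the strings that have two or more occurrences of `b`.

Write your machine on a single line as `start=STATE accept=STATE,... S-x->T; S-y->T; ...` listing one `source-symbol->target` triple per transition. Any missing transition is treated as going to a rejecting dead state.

Count `b`s, saturating at 3: states q0 through q2 mean 0 through 2 `b`s seen; q3 means more than 2. Each `b` increments (capped at q3); other symbols loop. Accept from {q2, q3}.
A 4-state machine:
        a   b   c  
>  q0   q0  q1  q0 
   q1   q1  q2  q1 
 * q2   q2  q3  q2 
 * q3   q3  q3  q3 
(> = start, * = accepting)

start=q0; accept=q2,q3; q0-a->q0; q0-b->q1; q0-c->q0; q1-a->q1; q1-b->q2; q1-c->q1; q2-a->q2; q2-b->q3; q2-c->q2; q3-a->q3; q3-b->q3; q3-c->q3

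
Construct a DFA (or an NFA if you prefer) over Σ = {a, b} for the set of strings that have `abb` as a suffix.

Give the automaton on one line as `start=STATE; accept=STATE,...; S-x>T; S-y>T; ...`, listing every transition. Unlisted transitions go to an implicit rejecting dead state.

start=S0; accept=S3; S0-a>S1; S0-b>S0; S1-a>S1; S1-b>S2; S2-a>S1; S2-b>S3; S3-a>S1; S3-b>S0

Let each state record the length of the longest suffix of the input read so far that is also a prefix of `abb`. S1 means the last symbol is `a`; S2 means the last 2 symbols are `ab`; S3 means the last 3 symbols are `abb`. Accept only at S3, where the string currently ends in `abb`.
A 4-state machine:
        a   b  
>  S0   S1  S0 
   S1   S1  S2 
   S2   S1  S3 
 * S3   S1  S0 
(> = start, * = accepting)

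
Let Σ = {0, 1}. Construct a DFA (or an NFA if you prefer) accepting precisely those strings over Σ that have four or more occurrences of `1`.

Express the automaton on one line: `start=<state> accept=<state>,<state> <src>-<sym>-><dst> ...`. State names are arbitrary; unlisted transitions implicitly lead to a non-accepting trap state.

Only the number of `1`s matters, and only up to 5. Make a chain q0 → q1 → q2 → q3 → q4 → q5 advanced by each `1` (with q5 absorbing); every other symbol self-loops. The accepting set is {q4, q5}.
With 6 states:
        0   1  
>  q0   q0  q1 
   q1   q1  q2 
   q2   q2  q3 
   q3   q3  q4 
 * q4   q4  q5 
 * q5   q5  q5 
(> = start, * = accepting)

start=q0 accept=q4,q5 q0-0->q0 q0-1->q1 q1-0->q1 q1-1->q2 q2-0->q2 q2-1->q3 q3-0->q3 q3-1->q4 q4-0->q4 q4-1->q5 q5-0->q5 q5-1->q5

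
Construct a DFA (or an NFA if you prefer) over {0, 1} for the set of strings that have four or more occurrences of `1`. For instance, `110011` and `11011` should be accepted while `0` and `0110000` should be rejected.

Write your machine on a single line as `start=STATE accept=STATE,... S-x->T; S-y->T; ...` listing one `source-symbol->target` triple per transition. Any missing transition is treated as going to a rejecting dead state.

Only the number of `1`s matters, and only up to 5. Make a chain A → B → C → D → E → F advanced by each `1` (with F absorbing); every other symbol self-loops. The accepting set is {E, F}.
6 states suffice.
       0  1 
>  A   A  B 
   B   B  C 
   C   C  D 
   D   D  E 
 * E   E  F 
 * F   F  F 
(> = start, * = accepting)

start=A; accept=E,F; A-0->A; A-1->B; B-0->B; B-1->C; C-0->C; C-1->D; D-0->D; D-1->E; E-0->E; E-1->F; F-0->F; F-1->F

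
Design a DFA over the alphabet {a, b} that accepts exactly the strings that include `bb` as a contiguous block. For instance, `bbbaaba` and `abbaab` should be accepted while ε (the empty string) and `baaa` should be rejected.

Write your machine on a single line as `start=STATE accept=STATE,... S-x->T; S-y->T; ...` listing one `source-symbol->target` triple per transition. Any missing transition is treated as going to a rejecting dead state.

Track how much of `bb` has been matched so far: state S0 is no progress, S2 is the absorbing accept state reached once `bb` has occurred. Intermediate states record partial matches; on a mismatch, fall back to the longest reusable overlap.
        a   b  
>  S0   S0  S1 
   S1   S0  S2 
 * S2   S2  S2 
(> = start, * = accepting)

start=S0; accept=S2; S0-a->S0; S0-b->S1; S1-a->S0; S1-b->S2; S2-a->S2; S2-b->S2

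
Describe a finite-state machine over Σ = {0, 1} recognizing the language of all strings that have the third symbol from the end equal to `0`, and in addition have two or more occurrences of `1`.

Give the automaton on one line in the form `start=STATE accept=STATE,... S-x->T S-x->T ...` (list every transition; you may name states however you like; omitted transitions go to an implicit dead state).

start=q0 accept=q6,q10,q11,q13 q0-0->q1 q0-1->q2 q1-0->q1 q1-1->q3 q2-0->q4 q2-1->q5 q3-0->q4 q3-1->q6 q4-0->q7 q4-1->q8 q5-0->q9 q5-1->q5 q6-0->q9 q6-1->q5 q7-0->q7 q7-1->q10 q8-0->q11 q8-1->q6 q9-0->q12 q9-1->q8 q10-0->q11 q10-1->q6 q11-0->q12 q11-1->q8 q12-0->q13 q12-1->q10 q13-0->q13 q13-1->q10

Run two small machines in parallel and take their product. One (15 states) tracks the last 3 symbols read; the other (4 states) tracks the count of `1`s, saturating at 3. Each combined state is a pair, one component from each; accept when both components accept. After merging equivalent states the machine shrinks.
A 14-state machine:
          0    1  
>  q0     q1   q2 
   q1     q1   q3 
   q2     q4   q5 
   q3     q4   q6 
   q4     q7   q8 
   q5     q9   q5 
 * q6     q9   q5 
   q7     q7  q10 
   q8    q11   q6 
   q9    q12   q8 
 * q10   q11   q6 
 * q11   q12   q8 
   q12   q13  q10 
 * q13   q13  q10 
(> = start, * = accepting)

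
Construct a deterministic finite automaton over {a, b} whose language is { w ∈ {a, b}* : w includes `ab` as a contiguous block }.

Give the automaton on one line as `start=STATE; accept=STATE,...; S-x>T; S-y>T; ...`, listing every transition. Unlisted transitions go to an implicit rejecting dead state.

Track how much of `ab` has been matched so far: state q0 is no progress, q2 is the absorbing accept state reached once `ab` has occurred. Intermediate states record partial matches; on a mismatch, fall back to the longest reusable overlap.
With 3 states:
        a   b  
>  q0   q1  q0 
   q1   q1  q2 
 * q2   q2  q2 
(> = start, * = accepting)

start=q0; accept=q2; q0-a>q1; q0-b>q0; q1-a>q1; q1-b>q2; q2-a>q2; q2-b>q2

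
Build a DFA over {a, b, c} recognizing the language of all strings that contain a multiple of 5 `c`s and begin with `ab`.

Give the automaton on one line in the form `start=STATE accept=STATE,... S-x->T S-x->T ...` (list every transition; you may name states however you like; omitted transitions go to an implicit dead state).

Handle the two conditions separately and then intersect. The first has 5 states tracking the count of `c`s modulo 5; the second has 4 states tracking whether the input so far still matches the prefix `ab`. A product state is a pair (one from each), accepting exactly when both do. After merging equivalent states the machine shrinks.
8 states suffice.
        a   b   c  
>  q0   q1  q2  q2 
   q1   q2  q3  q2 
   q2   q2  q2  q2 
 * q3   q3  q3  q4 
   q4   q4  q4  q5 
   q5   q5  q5  q6 
   q6   q6  q6  q7 
   q7   q7  q7  q3 
(> = start, * = accepting)

start=q0 accept=q3 q0-a->q1 q0-b->q2 q0-c->q2 q1-a->q2 q1-b->q3 q1-c->q2 q2-a->q2 q2-b->q2 q2-c->q2 q3-a->q3 q3-b->q3 q3-c->q4 q4-a->q4 q4-b->q4 q4-c->q5 q5-a->q5 q5-b->q5 q5-c->q6 q6-a->q6 q6-b->q6 q6-c->q7 q7-a->q7 q7-b->q7 q7-c->q3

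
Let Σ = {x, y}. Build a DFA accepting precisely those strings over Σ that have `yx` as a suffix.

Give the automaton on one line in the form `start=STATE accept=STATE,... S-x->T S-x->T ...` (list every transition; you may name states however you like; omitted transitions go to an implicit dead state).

Remember how much of `yx` the current input suffix matches. State A means no match yet; B means the last symbol is `y`; C means the last 2 symbols are `yx`. Only C accepts. On a mismatch, fall back to the longest proper suffix that is still a prefix of `yx`.
3 states suffice.
       x  y 
>  A   A  B 
   B   C  B 
 * C   A  B 
(> = start, * = accepting)

start=A accept=C A-x->A A-y->B B-x->C B-y->B C-x->A C-y->B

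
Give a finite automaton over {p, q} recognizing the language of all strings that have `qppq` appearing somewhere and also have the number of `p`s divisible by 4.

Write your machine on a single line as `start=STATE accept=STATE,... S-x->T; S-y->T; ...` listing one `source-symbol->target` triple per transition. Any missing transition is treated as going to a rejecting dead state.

Build one automaton per condition and run them in lockstep. The first has 5 states tracking whether and how much of `qppq` has been seen; the second has 4 states tracking the count of `p`s modulo 4. A product state is a pair (one from each), accepting exactly when both do.
20 states suffice.
       p  q 
>  A   B  C 
   B   D  E 
   C   F  C 
   D   G  H 
   E   I  E 
   F   J  E 
   G   A  K 
   H   L  H 
   I   M  H 
   J   G  N 
   K   O  K 
   L   P  K 
   M   A  Q 
   N   Q  N 
   O   R  C 
   P   B  S 
   Q   S  Q 
   R   D  T 
 * S   T  S 
   T   N  T 
(> = start, * = accepting)

start=A; accept=S; A-p->B; A-q->C; B-p->D; B-q->E; C-p->F; C-q->C; D-p->G; D-q->H; E-p->I; E-q->E; F-p->J; F-q->E; G-p->A; G-q->K; H-p->L; H-q->H; I-p->M; I-q->H; J-p->G; J-q->N; K-p->O; K-q->K; L-p->P; L-q->K; M-p->A; M-q->Q; N-p->Q; N-q->N; O-p->R; O-q->C; P-p->B; P-q->S; Q-p->S; Q-q->Q; R-p->D; R-q->T; S-p->T; S-q->S; T-p->N; T-q->T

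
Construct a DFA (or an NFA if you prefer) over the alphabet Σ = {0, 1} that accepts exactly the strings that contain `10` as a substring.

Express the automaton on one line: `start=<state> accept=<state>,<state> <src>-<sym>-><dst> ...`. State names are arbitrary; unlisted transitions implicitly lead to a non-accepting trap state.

Track how much of `10` has been matched so far: state S0 is no progress, S2 is the absorbing accept state reached once `10` has occurred. Intermediate states record partial matches; on a mismatch, fall back to the longest reusable overlap.
        0   1  
>  S0   S0  S1 
   S1   S2  S1 
 * S2   S2  S2 
(> = start, * = accepting)

start=S0 accept=S2 S0-0->S0 S0-1->S1 S1-0->S2 S1-1->S1 S2-0->S2 S2-1->S2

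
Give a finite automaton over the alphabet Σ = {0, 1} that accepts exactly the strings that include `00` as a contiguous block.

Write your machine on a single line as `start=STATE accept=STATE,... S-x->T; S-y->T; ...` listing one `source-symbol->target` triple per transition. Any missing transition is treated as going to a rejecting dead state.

start=s0; accept=s2; s0-0->s1; s0-1->s0; s1-0->s2; s1-1->s0; s2-0->s2; s2-1->s2

Track how much of `00` has been matched so far: state s0 is no progress, s2 is the absorbing accept state reached once `00` has occurred. Intermediate states record partial matches; on a mismatch, fall back to the longest reusable overlap.
With 3 states:
        0   1  
>  s0   s1  s0 
   s1   s2  s0 
 * s2   s2  s2 
(> = start, * = accepting)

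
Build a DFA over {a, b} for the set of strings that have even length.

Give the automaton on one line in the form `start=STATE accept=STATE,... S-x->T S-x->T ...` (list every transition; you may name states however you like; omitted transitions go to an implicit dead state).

start=s0 accept=s0 s0-a->s1 s0-b->s1 s1-a->s0 s1-b->s0

Count input length modulo 2: every symbol advances one step around the cycle s0 → s1 → s0. Accept at s0.
With 2 states:
        a   b  
>* s0   s1  s1 
   s1   s0  s0 
(> = start, * = accepting)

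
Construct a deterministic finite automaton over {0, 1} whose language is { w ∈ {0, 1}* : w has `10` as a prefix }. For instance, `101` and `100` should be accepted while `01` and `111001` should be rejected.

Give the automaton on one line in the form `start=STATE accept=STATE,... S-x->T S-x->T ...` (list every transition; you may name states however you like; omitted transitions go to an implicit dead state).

start=s0 accept=s2 s0-0->s3 s0-1->s1 s1-0->s2 s1-1->s3 s2-0->s2 s2-1->s2 s3-0->s3 s3-1->s3

Check the first 2 symbols one by one: s0 through s1 record how many have matched `10` so far; any wrong symbol goes to the dead state s3. After all 2 match we enter the accepting sink s2.
With 4 states:
        0   1  
>  s0   s3  s1 
   s1   s2  s3 
 * s2   s2  s2 
   s3   s3  s3 
(> = start, * = accepting)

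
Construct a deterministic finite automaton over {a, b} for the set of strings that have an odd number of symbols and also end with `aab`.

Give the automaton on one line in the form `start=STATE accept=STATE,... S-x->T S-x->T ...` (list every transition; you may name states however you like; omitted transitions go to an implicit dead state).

start=q0 accept=q6 q0-a->q1 q0-b->q2 q1-a->q3 q1-b->q0 q2-a->q4 q2-b->q0 q3-a->q5 q3-b->q6 q4-a->q5 q4-b->q2 q5-a->q3 q5-b->q7 q6-a->q4 q6-b->q0 q7-a->q1 q7-b->q2

Run two small machines in parallel and take their product. One (2 states) tracks the input length modulo 2; the other (4 states) tracks how much of the suffix `aab` has currently been matched. Each combined state is a pair, one component from each; accept when both components accept.
An 8-state machine:
        a   b  
>  q0   q1  q2 
   q1   q3  q0 
   q2   q4  q0 
   q3   q5  q6 
   q4   q5  q2 
   q5   q3  q7 
 * q6   q4  q0 
   q7   q1  q2 
(> = start, * = accepting)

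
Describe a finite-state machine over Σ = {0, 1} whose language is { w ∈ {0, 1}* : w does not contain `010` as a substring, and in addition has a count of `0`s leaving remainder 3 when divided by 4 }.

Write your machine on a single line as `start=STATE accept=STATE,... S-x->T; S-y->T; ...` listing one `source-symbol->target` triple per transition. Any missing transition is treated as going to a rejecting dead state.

Run two small machines in parallel and take their product. One (4 states) tracks partial matches of the forbidden pattern `010`; the other (4 states) tracks the count of `0`s modulo 4. Each combined state is a pair, one component from each; accept when both components accept. Equivalent product states are then merged.
          0    1  
>  S0     S1   S0 
   S1     S2   S3 
   S2     S4   S5 
   S3     S6   S7 
 * S4     S8   S9 
   S5     S6  S10 
   S6     S6   S6 
   S7     S2   S7 
   S8     S1  S11 
 * S9     S6  S12 
   S10    S4  S10 
   S11    S6   S0 
 * S12    S8  S12 
(> = start, * = accepting)

start=S0; accept=S4,S9,S12; S0-0->S1; S0-1->S0; S1-0->S2; S1-1->S3; S2-0->S4; S2-1->S5; S3-0->S6; S3-1->S7; S4-0->S8; S4-1->S9; S5-0->S6; S5-1->S10; S6-0->S6; S6-1->S6; S7-0->S2; S7-1->S7; S8-0->S1; S8-1->S11; S9-0->S6; S9-1->S12; S10-0->S4; S10-1->S10; S11-0->S6; S11-1->S0; S12-0->S8; S12-1->S12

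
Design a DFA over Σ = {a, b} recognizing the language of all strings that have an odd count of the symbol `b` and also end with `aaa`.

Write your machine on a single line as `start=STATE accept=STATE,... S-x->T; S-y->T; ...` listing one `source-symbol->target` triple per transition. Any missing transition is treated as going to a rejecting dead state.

Handle the two conditions separately and then intersect. The first has 2 states tracking the count of `b`s modulo 2; the second has 4 states tracking how much of the suffix `aaa` has currently been matched. A product state is a pair (one from each), accepting exactly when both do. Minimizing collapses redundant product states.
5 states suffice.
        a   b  
>  q0   q0  q1 
   q1   q2  q0 
   q2   q3  q0 
   q3   q4  q0 
 * q4   q4  q0 
(> = start, * = accepting)

start=q0; accept=q4; q0-a->q0; q0-b->q1; q1-a->q2; q1-b->q0; q2-a->q3; q2-b->q0; q3-a->q4; q3-b->q0; q4-a->q4; q4-b->q0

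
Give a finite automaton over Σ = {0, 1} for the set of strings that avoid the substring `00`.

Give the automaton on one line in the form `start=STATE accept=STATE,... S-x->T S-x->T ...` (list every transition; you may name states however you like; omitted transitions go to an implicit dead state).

start=q0 accept=q0,q1 q0-0->q1 q0-1->q0 q1-0->q2 q1-1->q0 q2-0->q2 q2-1->q2

This is the complement of 'contains `00`'. Use the same substring-matching states — q0 through q2 holding how much of `00` has just been matched — but flip the accepting set: everything except the trap q2 accepts.
A 3-state machine:
        0   1  
>* q0   q1  q0 
 * q1   q2  q0 
   q2   q2  q2 
(> = start, * = accepting)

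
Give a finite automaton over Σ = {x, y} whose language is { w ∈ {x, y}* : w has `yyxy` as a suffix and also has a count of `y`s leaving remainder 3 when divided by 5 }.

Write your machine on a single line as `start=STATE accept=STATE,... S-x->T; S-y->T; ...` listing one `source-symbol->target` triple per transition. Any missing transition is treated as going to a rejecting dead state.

start=A; accept=H; A-x->A; A-y->B; B-x->C; B-y->D; C-x->C; C-y->E; D-x->F; D-y->G; E-x->E; E-y->G; F-x->E; F-y->H; G-x->G; G-y->I; H-x->G; H-y->I; I-x->I; I-y->A

Handle the two conditions separately and then intersect. One (5 states) tracks how much of the suffix `yyxy` has currently been matched; the other (5 states) tracks the count of `y`s modulo 5. Each combined state is a pair, one component from each; accept when both components accept. After merging equivalent states the machine shrinks.
9 states suffice.
       x  y 
>  A   A  B 
   B   C  D 
   C   C  E 
   D   F  G 
   E   E  G 
   F   E  H 
   G   G  I 
 * H   G  I 
   I   I  A 
(> = start, * = accepting)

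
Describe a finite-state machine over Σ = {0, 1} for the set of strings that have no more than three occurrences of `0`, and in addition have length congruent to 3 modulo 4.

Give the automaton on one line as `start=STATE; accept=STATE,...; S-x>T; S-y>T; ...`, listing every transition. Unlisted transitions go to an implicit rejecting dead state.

Build one automaton per condition and run them in lockstep. One (5 states) tracks the count of `0`s, saturating at 4; the other (4 states) tracks the input length modulo 4. Each combined state is a pair, one component from each; accept when both components accept. Minimizing collapses redundant product states.
17 states suffice.
          0    1  
>  q0     q1   q2 
   q1     q3   q4 
   q2     q4   q5 
   q3     q6   q7 
   q4     q7   q8 
   q5     q8   q9 
 * q6    q10  q11 
 * q7    q11  q12 
 * q8    q12  q13 
 * q9    q13   q0 
   q10   q10  q10 
   q11   q10  q14 
   q12   q14  q15 
   q13   q15   q1 
   q14   q10  q16 
   q15   q16   q3 
   q16   q10   q6 
(> = start, * = accepting)

start=q0; accept=q6,q7,q8,q9; q0-0>q1; q0-1>q2; q1-0>q3; q1-1>q4; q2-0>q4; q2-1>q5; q3-0>q6; q3-1>q7; q4-0>q7; q4-1>q8; q5-0>q8; q5-1>q9; q6-0>q10; q6-1>q11; q7-0>q11; q7-1>q12; q8-0>q12; q8-1>q13; q9-0>q13; q9-1>q0; q10-0>q10; q10-1>q10; q11-0>q10; q11-1>q14; q12-0>q14; q12-1>q15; q13-0>q15; q13-1>q1; q14-0>q10; q14-1>q16; q15-0>q16; q15-1>q3; q16-0>q10; q16-1>q6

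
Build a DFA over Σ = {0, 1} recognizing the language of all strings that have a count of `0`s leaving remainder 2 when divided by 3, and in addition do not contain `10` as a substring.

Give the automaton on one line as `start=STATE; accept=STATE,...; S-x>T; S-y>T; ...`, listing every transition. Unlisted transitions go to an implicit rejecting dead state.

Run two small machines in parallel and take their product. The first has 3 states tracking the count of `0`s modulo 3; the second has 3 states tracking partial matches of the forbidden pattern `10`. A product state is a pair (one from each), accepting exactly when both do. Minimizing collapses redundant product states.
With 5 states:
        0   1  
>  q0   q1  q2 
   q1   q3  q2 
   q2   q2  q2 
 * q3   q0  q4 
 * q4   q2  q4 
(> = start, * = accepting)

start=q0; accept=q3,q4; q0-0>q1; q0-1>q2; q1-0>q3; q1-1>q2; q2-0>q2; q2-1>q2; q3-0>q0; q3-1>q4; q4-0>q2; q4-1>q4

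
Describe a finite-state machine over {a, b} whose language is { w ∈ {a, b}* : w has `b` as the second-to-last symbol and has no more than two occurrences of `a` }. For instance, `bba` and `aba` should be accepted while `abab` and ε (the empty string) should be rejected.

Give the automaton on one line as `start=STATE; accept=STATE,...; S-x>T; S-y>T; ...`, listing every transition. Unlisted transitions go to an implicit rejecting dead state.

start=q0; accept=q5,q6,q9,q10,q13; q0-a>q1; q0-b>q2; q1-a>q3; q1-b>q4; q2-a>q5; q2-b>q6; q3-a>q7; q3-b>q8; q4-a>q9; q4-b>q10; q5-a>q3; q5-b>q4; q6-a>q5; q6-b>q6; q7-a>q7; q7-b>q11; q8-a>q12; q8-b>q13; q9-a>q7; q9-b>q8; q10-a>q9; q10-b>q10; q11-a>q12; q11-b>q14; q12-a>q7; q12-b>q11; q13-a>q12; q13-b>q13; q14-a>q12; q14-b>q14

Run two small machines in parallel and take their product. One (7 states) tracks the last 2 symbols read; the other (4 states) tracks the count of `a`s, saturating at 3. Each combined state is a pair, one component from each; accept when both components accept.
With 15 states:
          a    b  
>  q0     q1   q2 
   q1     q3   q4 
   q2     q5   q6 
   q3     q7   q8 
   q4     q9  q10 
 * q5     q3   q4 
 * q6     q5   q6 
   q7     q7  q11 
   q8    q12  q13 
 * q9     q7   q8 
 * q10    q9  q10 
   q11   q12  q14 
   q12    q7  q11 
 * q13   q12  q13 
   q14   q12  q14 
(> = start, * = accepting)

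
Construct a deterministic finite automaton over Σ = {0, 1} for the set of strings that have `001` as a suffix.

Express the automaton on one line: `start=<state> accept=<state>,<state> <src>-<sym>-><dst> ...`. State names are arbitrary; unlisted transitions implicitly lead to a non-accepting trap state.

start=s0 accept=s3 s0-0->s1 s0-1->s0 s1-0->s2 s1-1->s0 s2-0->s2 s2-1->s3 s3-0->s1 s3-1->s0

Let each state record the length of the longest suffix of the input read so far that is also a prefix of `001`. s1 means the last symbol is `0`; s2 means the last 2 symbols are `00`; s3 means the last 3 symbols are `001`. Accept only at s3, where the string currently ends in `001`.
4 states suffice.
        0   1  
>  s0   s1  s0 
   s1   s2  s0 
   s2   s2  s3 
 * s3   s1  s0 
(> = start, * = accepting)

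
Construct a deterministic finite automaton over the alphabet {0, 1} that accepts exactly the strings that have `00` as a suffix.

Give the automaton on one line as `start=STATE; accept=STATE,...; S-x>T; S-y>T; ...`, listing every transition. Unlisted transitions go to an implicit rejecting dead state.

Let each state record the length of the longest suffix of the input read so far that is also a prefix of `00`. S1 means the last symbol is `0`; S2 means the last 2 symbols are `00`. Accept only at S2, where the string currently ends in `00`.
A 3-state machine:
        0   1  
>  S0   S1  S0 
   S1   S2  S0 
 * S2   S2  S0 
(> = start, * = accepting)

start=S0; accept=S2; S0-0>S1; S0-1>S0; S1-0>S2; S1-1>S0; S2-0>S2; S2-1>S0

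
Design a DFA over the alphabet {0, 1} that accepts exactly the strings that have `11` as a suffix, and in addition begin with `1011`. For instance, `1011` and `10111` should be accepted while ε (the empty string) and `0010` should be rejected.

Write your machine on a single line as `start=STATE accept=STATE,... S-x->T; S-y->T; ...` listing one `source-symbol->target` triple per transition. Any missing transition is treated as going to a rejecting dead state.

Run two small machines in parallel and take their product. The first has 3 states tracking how much of the suffix `11` has currently been matched; the second has 6 states tracking whether the input so far still matches the prefix `1011`. A product state is a pair (one from each), accepting exactly when both do. Equivalent product states are then merged.
       0  1 
>  A   B  C 
   B   B  B 
   C   D  B 
   D   B  E 
   E   B  F 
 * F   G  F 
   G   G  H 
   H   G  F 
(> = start, * = accepting)

start=A; accept=F; A-0->B; A-1->C; B-0->B; B-1->B; C-0->D; C-1->B; D-0->B; D-1->E; E-0->B; E-1->F; F-0->G; F-1->F; G-0->G; G-1->H; H-0->G; H-1->F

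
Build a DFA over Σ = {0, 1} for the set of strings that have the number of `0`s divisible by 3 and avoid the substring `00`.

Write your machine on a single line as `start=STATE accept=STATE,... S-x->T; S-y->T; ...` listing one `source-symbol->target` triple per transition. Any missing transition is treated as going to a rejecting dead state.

Build one automaton per condition and run them in lockstep. One (3 states) tracks the count of `0`s modulo 3; the other (3 states) tracks partial matches of the forbidden pattern `00`. Each combined state is a pair, one component from each; accept when both components accept.
9 states suffice.
        0   1  
>* q0   q1  q0 
   q1   q2  q3 
   q2   q4  q2 
   q3   q5  q3 
   q4   q6  q4 
   q5   q4  q7 
   q6   q2  q6 
   q7   q8  q7 
 * q8   q6  q0 
(> = start, * = accepting)

start=q0; accept=q0,q8; q0-0->q1; q0-1->q0; q1-0->q2; q1-1->q3; q2-0->q4; q2-1->q2; q3-0->q5; q3-1->q3; q4-0->q6; q4-1->q4; q5-0->q4; q5-1->q7; q6-0->q2; q6-1->q6; q7-0->q8; q7-1->q7; q8-0->q6; q8-1->q0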